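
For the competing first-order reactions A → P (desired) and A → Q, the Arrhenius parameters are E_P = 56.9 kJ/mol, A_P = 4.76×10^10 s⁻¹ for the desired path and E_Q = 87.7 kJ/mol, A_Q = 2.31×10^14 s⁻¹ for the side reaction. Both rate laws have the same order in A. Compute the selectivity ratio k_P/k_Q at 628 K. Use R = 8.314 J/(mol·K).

0.0751

With equal orders, S_{P/Q} = k_P/k_Q = (A_P/A_Q)·exp[(E_Q−E_P)/(RT)].
(E_Q−E_P)/(RT) = (87.7−56.9)×10³/(8.314×628) = 30800/5221 = 5.899.
k_P/k_Q = (4.76×10^10/2.31×10^14)·exp(5.899) = 2.061×10^-4 × 364.7 = 0.0751.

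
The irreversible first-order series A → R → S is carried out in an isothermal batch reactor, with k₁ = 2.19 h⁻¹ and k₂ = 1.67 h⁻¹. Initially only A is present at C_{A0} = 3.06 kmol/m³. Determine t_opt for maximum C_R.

0.521 h

The intermediate peaks when r₁ = r₂, i.e. k₁e^(−k₁t) = k₂e^(−k₂t), giving t_opt = ln(k₂/k₁)/(k₂−k₁).
= ln(1.67/2.19)/(1.67−2.19) = ln(0.7626)/-0.5200 = -0.2711/-0.5200 = 0.521 h.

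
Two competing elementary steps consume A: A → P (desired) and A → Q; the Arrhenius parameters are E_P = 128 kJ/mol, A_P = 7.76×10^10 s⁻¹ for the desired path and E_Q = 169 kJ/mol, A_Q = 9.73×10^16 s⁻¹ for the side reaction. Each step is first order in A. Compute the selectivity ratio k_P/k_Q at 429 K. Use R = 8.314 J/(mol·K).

0.0784

With equal orders, S_{P/Q} = k_P/k_Q = (A_P/A_Q)·exp[(E_Q−E_P)/(RT)].
(E_Q−E_P)/(RT) = (169−128)×10³/(8.314×429) = 41000/3567 = 11.50.
k_P/k_Q = (7.76×10^10/9.73×10^16)·exp(11.50) = 7.975×10^-7 × 98243 = 0.0784.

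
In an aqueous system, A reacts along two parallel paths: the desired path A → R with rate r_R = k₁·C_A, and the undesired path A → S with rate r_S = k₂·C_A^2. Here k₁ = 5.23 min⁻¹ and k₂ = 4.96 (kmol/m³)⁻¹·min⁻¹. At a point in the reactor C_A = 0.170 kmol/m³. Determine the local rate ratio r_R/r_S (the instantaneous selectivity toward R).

S_{R/S} = r_R/r_S = (k₁·C_A)/(k₂·C_A^2) = (k₁/k₂)·C_A⁻¹.
= (5.23×0.1700) / (4.96×0.1700^2) = 0.8891/0.1433 = 6.20.

6.20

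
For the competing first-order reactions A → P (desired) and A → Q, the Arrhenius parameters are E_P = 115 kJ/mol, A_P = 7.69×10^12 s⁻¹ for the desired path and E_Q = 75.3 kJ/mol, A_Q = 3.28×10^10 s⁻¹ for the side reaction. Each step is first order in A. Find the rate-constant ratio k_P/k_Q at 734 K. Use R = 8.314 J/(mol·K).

0.351

Since both paths have the same order in A, the concentration cancels and S_{P/Q} = k_P/k_Q = (A_P/A_Q)·exp[(E_Q−E_P)/(RT)].
(E_Q−E_P)/(RT) = (75.3−115)×10³/(8.314×734) = -39700/6102 = -6.506.
k_P/k_Q = (7.69×10^12/3.28×10^10)·exp(-6.506) = 234.5 × 0.001495 = 0.351.
Since E_P > E_Q, raising the temperature improves selectivity toward P.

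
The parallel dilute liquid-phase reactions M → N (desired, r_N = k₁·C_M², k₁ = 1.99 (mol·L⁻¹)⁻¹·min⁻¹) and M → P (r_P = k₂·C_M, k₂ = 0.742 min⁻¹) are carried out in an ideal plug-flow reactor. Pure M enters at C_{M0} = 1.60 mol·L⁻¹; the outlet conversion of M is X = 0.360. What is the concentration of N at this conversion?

0.447 mol·L⁻¹

C_M = C_{M0}(1−X) = 1.024 mol·L⁻¹.
Along a PFR/batch, dC_P/dC_M = −r_P/(r_N+r_P) = −k₂/(k₂+k₁·C_M).
Integrating from C_{M0} to C_M: C_P = (0.742/1.99)·ln[(0.742+1.99·1.60)/(0.742+1.99·1.02)] = 0.3729·ln(3.926/2.780) = 0.1287 mol·L⁻¹.
Then C_N = (C_{M0}−C_M) − C_P = 0.5760 − 0.1287 = 0.4473 mol·L⁻¹.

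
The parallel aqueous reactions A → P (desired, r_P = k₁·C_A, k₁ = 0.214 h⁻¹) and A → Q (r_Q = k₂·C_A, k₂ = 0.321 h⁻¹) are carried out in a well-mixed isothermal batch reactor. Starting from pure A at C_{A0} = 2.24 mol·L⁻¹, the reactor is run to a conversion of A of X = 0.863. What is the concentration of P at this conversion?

0.773 mol·L⁻¹

C_A = C_{A0}(1−X) = 0.3069 mol·L⁻¹.
Both paths are first order in A, so the instantaneous fraction to P is constant: dC_P/d(−C_A) = k₁/(k₁+k₂) = 0.4000.
C_P = 0.4000·(C_{A0}−C_A) = 0.4000×1.933 = 0.773 mol·L⁻¹.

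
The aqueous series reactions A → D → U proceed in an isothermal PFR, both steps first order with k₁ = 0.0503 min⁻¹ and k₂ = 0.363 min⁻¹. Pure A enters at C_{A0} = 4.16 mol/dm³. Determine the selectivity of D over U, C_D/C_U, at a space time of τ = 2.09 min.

2.29

For first-order series with pure A initially, C_D(τ) = k₁C_{A0}/(k₂−k₁)·(e^(−k₁τ) − e^(−k₂τ)).
e^(−k₁τ) = e^(−0.0503×2.09) = e^(−0.1051) = 0.9002; e^(−k₂τ) = e^(−0.7587) = 0.4683.
C_D = 0.0503×4.16/(0.363−0.0503) × (0.9002−0.4683) = 0.6692×0.4319 = 0.2890 mol/dm³.
C_A = C_{A0}e^(−k₁τ) = 3.745 mol/dm³, so C_U = C_{A0}−C_A−C_D = 0.1261 mol/dm³; C_D/C_U = 2.29.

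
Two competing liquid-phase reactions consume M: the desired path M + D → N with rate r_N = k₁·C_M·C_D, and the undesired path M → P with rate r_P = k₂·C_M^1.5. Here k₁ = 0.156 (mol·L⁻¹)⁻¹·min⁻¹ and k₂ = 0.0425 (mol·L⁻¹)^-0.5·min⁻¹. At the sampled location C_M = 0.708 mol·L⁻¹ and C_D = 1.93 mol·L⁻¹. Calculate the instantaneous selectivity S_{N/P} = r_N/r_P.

S_{N/P} = r_N/r_P = (k₁·C_M·C_D)/(k₂·C_M^1.5) = (k₁/k₂)·C_M^-0.5·C_D.
= (0.156×0.7080×1.930) / (0.0425×0.7080^1.5) = 0.2132/0.02532 = 8.42.

8.42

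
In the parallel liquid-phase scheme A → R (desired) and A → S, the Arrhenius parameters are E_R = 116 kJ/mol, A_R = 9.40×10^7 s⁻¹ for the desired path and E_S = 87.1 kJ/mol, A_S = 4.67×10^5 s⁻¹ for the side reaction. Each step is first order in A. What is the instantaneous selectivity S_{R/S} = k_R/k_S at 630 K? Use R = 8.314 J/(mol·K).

Since both paths have the same order in A, the concentration cancels and S_{R/S} = k_R/k_S = (A_R/A_S)·exp[(E_S−E_R)/(RT)].
(E_S−E_R)/(RT) = (87.1−116)×10³/(8.314×630) = -28900/5238 = -5.518.
k_R/k_S = (9.40×10^7/4.67×10^5)·exp(-5.518) = 201.3 × 0.004016 = 0.808.

0.808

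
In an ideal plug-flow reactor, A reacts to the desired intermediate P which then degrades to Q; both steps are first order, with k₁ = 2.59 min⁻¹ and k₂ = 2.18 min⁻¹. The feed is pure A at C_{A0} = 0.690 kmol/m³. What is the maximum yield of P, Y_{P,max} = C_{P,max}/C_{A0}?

At the optimum, C_{P,max}/C_{A0} = (k₁/k₂)^[k₂/(k₂−k₁)].
= (2.59/2.18)^(2.18/(2.18−2.59)) = (1.188)^(-5.317) = 0.4000.

0.400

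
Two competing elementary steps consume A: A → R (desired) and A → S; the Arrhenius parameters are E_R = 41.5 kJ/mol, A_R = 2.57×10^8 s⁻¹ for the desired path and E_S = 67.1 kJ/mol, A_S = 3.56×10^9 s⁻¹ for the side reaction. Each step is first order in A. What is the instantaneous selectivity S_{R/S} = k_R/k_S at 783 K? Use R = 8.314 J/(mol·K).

k_R/k_S = (A_R/A_S)·exp[−(E_R−E_S)/(RT)] = (A_R/A_S)·exp[(E_S−E_R)/(RT)].
(E_S−E_R)/(RT) = (67.1−41.5)×10³/(8.314×783) = 25600/6510 = 3.932.
k_R/k_S = (2.57×10^8/3.56×10^9)·exp(3.932) = 0.07219 × 51.03 = 3.68.
Since E_R < E_S, lowering the temperature improves selectivity toward R.

3.68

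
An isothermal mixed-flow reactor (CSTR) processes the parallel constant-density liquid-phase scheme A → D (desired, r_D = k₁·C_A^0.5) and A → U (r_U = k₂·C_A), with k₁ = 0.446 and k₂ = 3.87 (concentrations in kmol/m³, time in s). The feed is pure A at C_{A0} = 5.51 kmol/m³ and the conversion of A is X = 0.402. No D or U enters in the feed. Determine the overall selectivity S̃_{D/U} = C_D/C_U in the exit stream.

Exit C_A = C_{A0}(1−X) = 5.51×0.598 = 3.295 kmol/m³.
A CSTR operates uniformly at the exit composition, giving r_D = 0.8096 and r_U = 12.75 (each k·C_A^n at C_A = 3.295).
Overall selectivity = C_D/C_U = r_Dτ/(r_Uτ) = r_D/r_U = 0.0635.

0.0635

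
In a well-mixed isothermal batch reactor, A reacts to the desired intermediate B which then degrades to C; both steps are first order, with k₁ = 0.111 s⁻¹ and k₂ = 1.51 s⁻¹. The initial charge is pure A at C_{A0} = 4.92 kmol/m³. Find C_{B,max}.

0.294 kmol/m³

At the optimum, C_{B,max}/C_{A0} = (k₁/k₂)^[k₂/(k₂−k₁)].
= (0.111/1.51)^(1.51/(1.51−0.111)) = (0.07351)^(1.079) = 0.05976.
C_{B,max} = 0.05976×4.92 = 0.294 kmol/m³.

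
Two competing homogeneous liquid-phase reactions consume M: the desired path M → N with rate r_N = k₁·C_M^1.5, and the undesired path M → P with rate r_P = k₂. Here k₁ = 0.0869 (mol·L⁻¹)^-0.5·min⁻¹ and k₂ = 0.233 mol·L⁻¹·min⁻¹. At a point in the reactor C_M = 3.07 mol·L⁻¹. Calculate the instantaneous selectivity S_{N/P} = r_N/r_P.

S_{N/P} = r_N/r_P = (k₁·C_M^1.5)/(k₂) = (k₁/k₂)·C_M^1.5.
= (0.0869×3.070^1.5) / (0.233) = 0.4674/0.2330 = 2.01.
Since the desired path is higher order in M, keeping C_M high (PFR or concentrated feed) favours N.

2.01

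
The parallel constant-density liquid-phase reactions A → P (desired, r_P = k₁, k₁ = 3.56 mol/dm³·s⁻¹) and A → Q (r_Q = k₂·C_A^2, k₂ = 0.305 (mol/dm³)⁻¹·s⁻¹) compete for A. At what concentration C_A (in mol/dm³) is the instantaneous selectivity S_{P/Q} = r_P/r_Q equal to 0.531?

4.69 mol/dm³

S_{P/Q} = (k₁/k₂)·C_A^-2 ⇒ C_A = (S·k₂/k₁)^(-0.5).
= (0.531×0.305/3.56)^(-0.5) = (0.04549)^(-0.5) = 4.69 mol/dm³.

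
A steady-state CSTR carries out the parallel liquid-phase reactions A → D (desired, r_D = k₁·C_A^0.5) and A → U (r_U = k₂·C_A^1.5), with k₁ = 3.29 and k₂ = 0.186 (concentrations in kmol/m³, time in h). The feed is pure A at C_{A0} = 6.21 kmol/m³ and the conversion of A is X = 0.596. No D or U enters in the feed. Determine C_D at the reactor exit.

Exit C_A = C_{A0}(1−X) = 6.21×0.404 = 2.509 kmol/m³.
A CSTR operates uniformly at the exit composition, giving r_D = 5.211 and r_U = 0.7391 (each k·C_A^n at C_A = 2.509).
Fraction of consumed A going to D: r_D/(r_D+r_U) = 0.8758.
C_D = 0.8758·C_{A0}·X = 0.8758×6.21×0.596 = 3.24 kmol/m³.

3.24 kmol/m³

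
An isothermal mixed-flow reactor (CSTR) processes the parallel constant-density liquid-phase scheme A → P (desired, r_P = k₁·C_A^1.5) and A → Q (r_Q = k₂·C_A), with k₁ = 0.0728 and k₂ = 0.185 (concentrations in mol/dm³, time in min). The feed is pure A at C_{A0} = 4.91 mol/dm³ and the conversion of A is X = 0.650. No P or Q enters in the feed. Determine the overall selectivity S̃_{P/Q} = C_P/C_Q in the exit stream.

0.516

Exit C_A = C_{A0}(1−X) = 4.91×0.350 = 1.718 mol/dm³.
Rates in a CSTR are evaluated at the outlet concentration: r_P = 0.0728×1.718^1.5 = 0.1640, r_Q = 0.185×1.718 = 0.3179.
Overall selectivity = C_P/C_Q = r_Pτ/(r_Qτ) = r_P/r_Q = 0.516.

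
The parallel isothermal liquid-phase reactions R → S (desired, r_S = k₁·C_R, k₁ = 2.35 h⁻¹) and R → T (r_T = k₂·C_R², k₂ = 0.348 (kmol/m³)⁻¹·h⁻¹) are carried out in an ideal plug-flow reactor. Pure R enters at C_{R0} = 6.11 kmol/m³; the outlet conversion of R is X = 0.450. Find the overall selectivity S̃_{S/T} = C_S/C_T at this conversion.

C_R = C_{R0}(1−X) = 3.361 kmol/m³.
Along a PFR/batch, dC_S/dC_R = −r_S/(r_S+r_T) = −k₁/(k₁+k₂·C_R).
Integrating from C_{R0} to C_R: C_S = (2.35/0.348)·ln[(2.35+0.348·6.11)/(2.35+0.348·3.36)] = 6.753·ln(4.476/3.519) = 1.624 kmol/m³.
C_T = (C_{R0}−C_R)−C_S = 1.126 kmol/m³; S̃_{S/T} = 1.624/1.126 = 1.44.

1.44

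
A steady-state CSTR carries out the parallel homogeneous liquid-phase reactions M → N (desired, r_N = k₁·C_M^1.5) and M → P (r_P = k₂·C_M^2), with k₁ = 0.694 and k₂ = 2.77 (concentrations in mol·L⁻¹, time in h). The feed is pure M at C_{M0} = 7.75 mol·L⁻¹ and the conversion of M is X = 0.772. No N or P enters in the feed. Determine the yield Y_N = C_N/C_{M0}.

Exit C_M = C_{M0}(1−X) = 7.75×0.228 = 1.767 mol·L⁻¹.
In a CSTR the entire volume is at exit conditions, so r_N = 0.694×1.767^1.5 = 1.630 and r_P = 2.77×1.767^2 = 8.649.
Fraction of consumed M going to N: r_N/(r_N+r_P) = 0.1586.
C_N = 0.1586·C_{M0}·X = 0.1586×7.75×0.772 = 0.949 mol·L⁻¹; Y_N = C_N/C_{M0} = 0.122.

0.122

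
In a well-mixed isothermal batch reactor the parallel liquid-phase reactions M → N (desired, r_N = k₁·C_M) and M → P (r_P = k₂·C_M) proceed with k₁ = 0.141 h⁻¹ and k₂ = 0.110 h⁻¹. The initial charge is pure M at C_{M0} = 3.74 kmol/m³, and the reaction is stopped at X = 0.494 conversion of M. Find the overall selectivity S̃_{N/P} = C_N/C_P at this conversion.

C_M = C_{M0}(1−X) = 1.892 kmol/m³.
Both paths are first order in M, so the instantaneous fraction to N is constant: dC_N/d(−C_M) = k₁/(k₁+k₂) = 0.5618.
C_N = 0.5618·(C_{M0}−C_M) = 0.5618×1.848 = 1.04 kmol/m³.
C_P = (C_{M0}−C_M)−C_N = 0.8097 kmol/m³; S̃_{N/P} = 1.038/0.8097 = 1.28.

1.28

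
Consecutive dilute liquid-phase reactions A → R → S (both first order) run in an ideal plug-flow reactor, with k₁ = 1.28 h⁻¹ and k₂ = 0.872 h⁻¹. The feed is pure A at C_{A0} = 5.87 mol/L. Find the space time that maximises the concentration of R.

0.941 h

The intermediate peaks when r₁ = r₂, i.e. k₁e^(−k₁τ) = k₂e^(−k₂τ), giving τ_opt = ln(k₂/k₁)/(k₂−k₁).
= ln(0.872/1.28)/(0.872−1.28) = ln(0.6813)/-0.4080 = -0.3838/-0.4080 = 0.941 h.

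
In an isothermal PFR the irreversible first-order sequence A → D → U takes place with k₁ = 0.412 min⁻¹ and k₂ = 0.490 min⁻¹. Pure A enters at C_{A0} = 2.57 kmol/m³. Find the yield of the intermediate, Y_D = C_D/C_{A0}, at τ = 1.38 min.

The intermediate concentration in a first-order A→B→C sequence is C_D = k₁C_{A0}(e^(−k₁τ) − e^(−k₂τ))/(k₂−k₁).
e^(−k₁τ) = e^(−0.412×1.38) = e^(−0.5686) = 0.5663; e^(−k₂τ) = e^(−0.6762) = 0.5085.
C_D = 0.412×2.57/(0.490−0.412) × (0.5663−0.5085) = 13.57×0.05779 = 0.7846 kmol/m³.
Y_D = C_D/C_{A0} = 0.7846/2.57 = 0.305.

0.305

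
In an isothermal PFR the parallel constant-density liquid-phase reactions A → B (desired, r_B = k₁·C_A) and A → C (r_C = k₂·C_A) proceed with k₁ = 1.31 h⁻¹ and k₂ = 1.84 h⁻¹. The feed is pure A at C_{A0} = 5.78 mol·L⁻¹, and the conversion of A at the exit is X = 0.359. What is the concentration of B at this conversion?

0.863 mol·L⁻¹

C_A = C_{A0}(1−X) = 3.705 mol·L⁻¹.
Both paths are first order in A, so the instantaneous fraction to B is constant: dC_B/d(−C_A) = k₁/(k₁+k₂) = 0.4159.
C_B = 0.4159·(C_{A0}−C_A) = 0.4159×2.075 = 0.863 mol·L⁻¹.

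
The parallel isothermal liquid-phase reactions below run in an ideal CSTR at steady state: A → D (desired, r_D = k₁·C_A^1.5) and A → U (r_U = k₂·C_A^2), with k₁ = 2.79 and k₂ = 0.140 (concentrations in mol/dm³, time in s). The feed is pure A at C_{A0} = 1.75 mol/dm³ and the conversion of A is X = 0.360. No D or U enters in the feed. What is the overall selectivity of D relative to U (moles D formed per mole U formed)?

Exit C_A = C_{A0}(1−X) = 1.75×0.640 = 1.120 mol/dm³.
In a CSTR the entire volume is at exit conditions, so r_D = 2.79×1.120^1.5 = 3.307 and r_U = 0.140×1.120^2 = 0.1756.
Overall selectivity = C_D/C_U = r_Dτ/(r_Uτ) = r_D/r_U = 18.8.

18.8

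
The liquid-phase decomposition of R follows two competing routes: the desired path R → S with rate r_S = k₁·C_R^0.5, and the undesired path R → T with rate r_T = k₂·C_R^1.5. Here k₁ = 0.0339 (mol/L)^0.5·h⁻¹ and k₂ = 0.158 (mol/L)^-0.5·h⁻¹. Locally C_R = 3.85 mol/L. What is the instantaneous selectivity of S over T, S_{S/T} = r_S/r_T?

S_{S/T} = r_S/r_T = (k₁·C_R^0.5)/(k₂·C_R^1.5) = (k₁/k₂)·C_R⁻¹.
= (0.0339×3.850^0.5) / (0.158×3.850^1.5) = 0.06652/1.194 = 0.0557.

0.0557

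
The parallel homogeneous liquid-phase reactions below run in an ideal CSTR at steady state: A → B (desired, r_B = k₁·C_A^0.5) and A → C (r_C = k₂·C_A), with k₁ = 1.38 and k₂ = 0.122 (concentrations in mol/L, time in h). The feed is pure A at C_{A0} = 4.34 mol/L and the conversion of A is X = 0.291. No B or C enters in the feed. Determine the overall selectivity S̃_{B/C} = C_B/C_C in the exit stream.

Exit C_A = C_{A0}(1−X) = 4.34×0.709 = 3.077 mol/L.
A CSTR operates uniformly at the exit composition, giving r_B = 2.421 and r_C = 0.3754 (each k·C_A^n at C_A = 3.077).
Overall selectivity = C_B/C_C = r_Bτ/(r_Cτ) = r_B/r_C = 6.45.

6.45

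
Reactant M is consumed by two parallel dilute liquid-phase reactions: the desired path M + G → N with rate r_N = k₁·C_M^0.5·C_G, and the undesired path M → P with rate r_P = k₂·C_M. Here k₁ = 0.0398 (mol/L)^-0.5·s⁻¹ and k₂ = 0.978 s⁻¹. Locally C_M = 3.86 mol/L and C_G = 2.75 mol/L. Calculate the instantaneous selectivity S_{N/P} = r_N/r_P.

0.0570

S_{N/P} = r_N/r_P = (k₁·C_M^0.5·C_G)/(k₂·C_M) = (k₁/k₂)·C_M^-0.5·C_G.
= (0.0398×3.860^0.5×2.750) / (0.978×3.860) = 0.2150/3.775 = 0.0570.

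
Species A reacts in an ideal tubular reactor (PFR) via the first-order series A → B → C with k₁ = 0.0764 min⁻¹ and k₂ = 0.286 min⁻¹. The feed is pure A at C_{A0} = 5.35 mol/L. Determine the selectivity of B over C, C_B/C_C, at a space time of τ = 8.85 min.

The intermediate concentration in a first-order A→B→C sequence is C_B = k₁C_{A0}(e^(−k₁τ) − e^(−k₂τ))/(k₂−k₁).
e^(−k₁τ) = e^(−0.0764×8.85) = e^(−0.6761) = 0.5086; e^(−k₂τ) = e^(−2.531) = 0.07957.
C_B = 0.0764×5.35/(0.286−0.0764) × (0.5086−0.07957) = 1.950×0.4290 = 0.8366 mol/L.
C_A = C_{A0}e^(−k₁τ) = 2.721 mol/L, so C_C = C_{A0}−C_A−C_B = 1.793 mol/L; C_B/C_C = 0.467.

0.467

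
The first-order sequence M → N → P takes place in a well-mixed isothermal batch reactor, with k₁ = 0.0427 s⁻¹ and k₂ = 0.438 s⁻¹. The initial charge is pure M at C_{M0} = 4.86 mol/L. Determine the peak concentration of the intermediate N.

Evaluating C_N at t_opt = ln(k₂/k₁)/(k₂−k₁) gives C_{N,max}/C_{M0} = (k₁/k₂)^[k₂/(k₂−k₁)].
= (0.0427/0.438)^(0.438/(0.438−0.0427)) = (0.09749)^(1.108) = 0.07581.
C_{N,max} = 0.07581×4.86 = 0.368 mol/L.

0.368 mol/L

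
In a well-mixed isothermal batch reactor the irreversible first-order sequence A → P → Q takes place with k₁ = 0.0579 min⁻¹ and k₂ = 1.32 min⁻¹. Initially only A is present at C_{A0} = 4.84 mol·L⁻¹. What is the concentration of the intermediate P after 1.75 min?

0.179 mol·L⁻¹

For first-order series with pure A initially, C_P(t) = k₁C_{A0}/(k₂−k₁)·(e^(−k₁t) − e^(−k₂t)).
e^(−k₁t) = e^(−0.0579×1.75) = e^(−0.1013) = 0.9036; e^(−k₂t) = e^(−2.310) = 0.09926.
C_P = 0.0579×4.84/(1.32−0.0579) × (0.9036−0.09926) = 0.2220×0.8044 = 0.1786 mol·L⁻¹.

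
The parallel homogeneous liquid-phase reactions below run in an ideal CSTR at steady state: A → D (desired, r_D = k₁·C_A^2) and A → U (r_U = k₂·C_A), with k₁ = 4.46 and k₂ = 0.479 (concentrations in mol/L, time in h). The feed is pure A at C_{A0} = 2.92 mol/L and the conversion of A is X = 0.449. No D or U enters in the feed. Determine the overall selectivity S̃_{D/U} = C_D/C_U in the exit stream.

15.0

Exit C_A = C_{A0}(1−X) = 2.92×0.551 = 1.609 mol/L.
Rates in a CSTR are evaluated at the outlet concentration: r_D = 4.46×1.609^2 = 11.55, r_U = 0.479×1.609 = 0.7707.
Overall selectivity = C_D/C_U = r_Dτ/(r_Uτ) = r_D/r_U = 15.0.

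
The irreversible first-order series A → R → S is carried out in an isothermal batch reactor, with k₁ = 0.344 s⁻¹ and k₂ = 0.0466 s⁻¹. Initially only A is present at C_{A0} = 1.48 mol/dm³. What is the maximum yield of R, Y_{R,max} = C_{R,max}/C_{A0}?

At the optimum, C_{R,max}/C_{A0} = (k₁/k₂)^[k₂/(k₂−k₁)].
= (0.344/0.0466)^(0.0466/(0.0466−0.344)) = (7.382)^(-0.1567) = 0.7311.

0.731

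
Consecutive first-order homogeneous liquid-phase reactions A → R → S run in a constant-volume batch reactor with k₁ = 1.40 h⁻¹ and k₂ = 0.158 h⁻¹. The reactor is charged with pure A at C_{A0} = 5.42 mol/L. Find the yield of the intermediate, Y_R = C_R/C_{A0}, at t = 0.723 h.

0.596

The intermediate concentration in a first-order A→B→C sequence is C_R = k₁C_{A0}(e^(−k₁t) − e^(−k₂t))/(k₂−k₁).
e^(−k₁t) = e^(−1.40×0.723) = e^(−1.012) = 0.3634; e^(−k₂t) = e^(−0.1142) = 0.8920.
C_R = 1.40×5.42/(0.158−1.40) × (0.3634−0.8920) = (-6.110)×(-0.5286) = 3.230 mol/L.
Y_R = C_R/C_{A0} = 3.230/5.42 = 0.596.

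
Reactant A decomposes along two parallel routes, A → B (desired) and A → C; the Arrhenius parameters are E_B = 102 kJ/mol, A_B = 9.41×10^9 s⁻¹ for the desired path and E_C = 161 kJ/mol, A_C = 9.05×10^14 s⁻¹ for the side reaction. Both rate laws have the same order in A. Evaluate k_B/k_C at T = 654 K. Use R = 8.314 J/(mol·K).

With equal orders, S_{B/C} = k_B/k_C = (A_B/A_C)·exp[(E_C−E_B)/(RT)].
(E_C−E_B)/(RT) = (161−102)×10³/(8.314×654) = 59000/5437 = 10.85.
k_B/k_C = (9.41×10^9/9.05×10^14)·exp(10.85) = 1.040×10^-5 × 51579 = 0.536.

0.536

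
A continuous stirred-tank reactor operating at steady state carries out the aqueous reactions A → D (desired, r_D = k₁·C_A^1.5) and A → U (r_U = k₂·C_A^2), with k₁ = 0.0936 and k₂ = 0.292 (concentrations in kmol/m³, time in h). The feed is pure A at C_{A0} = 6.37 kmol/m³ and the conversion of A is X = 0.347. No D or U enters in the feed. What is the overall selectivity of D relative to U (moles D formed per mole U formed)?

Exit C_A = C_{A0}(1−X) = 6.37×0.653 = 4.160 kmol/m³.
A CSTR operates uniformly at the exit composition, giving r_D = 0.7941 and r_U = 5.052 (each k·C_A^n at C_A = 4.160).
Overall selectivity = C_D/C_U = r_Dτ/(r_Uτ) = r_D/r_U = 0.157.

0.157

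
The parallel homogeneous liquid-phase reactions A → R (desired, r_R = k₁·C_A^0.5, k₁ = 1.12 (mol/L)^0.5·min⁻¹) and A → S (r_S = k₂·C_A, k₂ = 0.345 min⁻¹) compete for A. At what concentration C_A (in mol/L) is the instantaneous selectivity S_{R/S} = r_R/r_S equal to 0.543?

S_{R/S} = (k₁/k₂)·C_A^-0.5 ⇒ C_A = (S·k₂/k₁)^(-2).
= (0.543×0.345/1.12)^(-2) = (0.1673)^(-2) = 35.7 mol/L.

35.7 mol/L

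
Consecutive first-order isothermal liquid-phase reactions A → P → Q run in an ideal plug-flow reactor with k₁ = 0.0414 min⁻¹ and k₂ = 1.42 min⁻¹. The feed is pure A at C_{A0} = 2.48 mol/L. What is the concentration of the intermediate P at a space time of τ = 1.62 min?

0.0622 mol/L

The intermediate concentration in a first-order A→B→C sequence is C_P = k₁C_{A0}(e^(−k₁τ) − e^(−k₂τ))/(k₂−k₁).
e^(−k₁τ) = e^(−0.0414×1.62) = e^(−0.06707) = 0.9351; e^(−k₂τ) = e^(−2.300) = 0.1002.
C_P = 0.0414×2.48/(1.42−0.0414) × (0.9351−0.1002) = 0.07448×0.8349 = 0.06218 mol/L.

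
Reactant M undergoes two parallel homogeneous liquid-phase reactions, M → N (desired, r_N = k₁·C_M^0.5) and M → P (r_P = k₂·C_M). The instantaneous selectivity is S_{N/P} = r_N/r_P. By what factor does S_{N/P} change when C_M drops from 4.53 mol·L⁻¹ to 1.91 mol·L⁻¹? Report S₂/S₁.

1.54

S_{N/P} = (k₁/k₂)·C_M^-0.5, so S₂/S₁ = (C_{M,2}/C_{M,1})^-0.5.
= (1.91/4.53)^(-0.5) = (0.4216)^(-0.5) = 1.54.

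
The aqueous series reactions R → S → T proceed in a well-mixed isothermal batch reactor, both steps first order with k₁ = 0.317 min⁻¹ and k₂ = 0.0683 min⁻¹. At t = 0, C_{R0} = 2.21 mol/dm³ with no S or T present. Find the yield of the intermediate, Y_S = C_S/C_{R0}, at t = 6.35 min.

0.656

Solving the coupled first-order balances gives C_S(t) = [k₁/(k₂−k₁)]·C_{R0}·(e^(−k₁t) − e^(−k₂t)).
e^(−k₁t) = e^(−0.317×6.35) = e^(−2.013) = 0.1336; e^(−k₂t) = e^(−0.4337) = 0.6481.
C_S = 0.317×2.21/(0.0683−0.317) × (0.1336−0.6481) = (-2.817)×(-0.5145) = 1.449 mol/dm³.
Y_S = C_S/C_{R0} = 1.449/2.21 = 0.656.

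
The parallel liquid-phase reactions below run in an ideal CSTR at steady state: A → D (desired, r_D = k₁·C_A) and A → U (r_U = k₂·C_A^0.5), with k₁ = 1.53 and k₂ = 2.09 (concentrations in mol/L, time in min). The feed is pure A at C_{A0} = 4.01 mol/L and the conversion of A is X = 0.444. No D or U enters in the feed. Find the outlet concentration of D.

Exit C_A = C_{A0}(1−X) = 4.01×0.556 = 2.230 mol/L.
In a CSTR the entire volume is at exit conditions, so r_D = 1.53×2.230 = 3.411 and r_U = 2.09×2.230^0.5 = 3.121.
Fraction of consumed A going to D: r_D/(r_D+r_U) = 0.5222.
C_D = 0.5222·C_{A0}·X = 0.5222×4.01×0.444 = 0.930 mol/L.

0.930 mol/L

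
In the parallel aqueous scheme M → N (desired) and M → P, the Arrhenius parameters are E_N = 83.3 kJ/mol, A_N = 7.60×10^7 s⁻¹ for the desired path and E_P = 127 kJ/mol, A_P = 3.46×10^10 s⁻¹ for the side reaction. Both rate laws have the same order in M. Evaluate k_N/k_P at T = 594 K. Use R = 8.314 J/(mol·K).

k_N/k_P = (A_N/A_P)·exp[−(E_N−E_P)/(RT)] = (A_N/A_P)·exp[(E_P−E_N)/(RT)].
(E_P−E_N)/(RT) = (127−83.3)×10³/(8.314×594) = 43700/4939 = 8.849.
k_N/k_P = (7.60×10^7/3.46×10^10)·exp(8.849) = 0.002197 × 6966 = 15.3.
Since E_N < E_P, lowering the temperature improves selectivity toward N.

15.3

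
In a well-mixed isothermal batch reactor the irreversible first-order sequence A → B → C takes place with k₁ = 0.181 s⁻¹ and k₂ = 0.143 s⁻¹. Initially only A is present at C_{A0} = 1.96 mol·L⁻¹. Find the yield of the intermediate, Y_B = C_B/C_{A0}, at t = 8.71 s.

0.386

The intermediate concentration in a first-order A→B→C sequence is C_B = k₁C_{A0}(e^(−k₁t) − e^(−k₂t))/(k₂−k₁).
e^(−k₁t) = e^(−0.181×8.71) = e^(−1.577) = 0.2067; e^(−k₂t) = e^(−1.246) = 0.2878.
C_B = 0.181×1.96/(0.143−0.181) × (0.2067−0.2878) = (-9.336)×(-0.08109) = 0.7571 mol·L⁻¹.
Y_B = C_B/C_{A0} = 0.7571/1.96 = 0.386.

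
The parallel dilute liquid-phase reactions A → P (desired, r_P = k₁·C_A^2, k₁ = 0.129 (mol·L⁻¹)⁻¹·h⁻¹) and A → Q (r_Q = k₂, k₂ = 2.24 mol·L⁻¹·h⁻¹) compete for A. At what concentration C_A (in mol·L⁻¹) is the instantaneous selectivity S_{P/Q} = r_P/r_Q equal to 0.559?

S_{P/Q} = (k₁/k₂)·C_A^2 ⇒ C_A = (S·k₂/k₁)^(0.5).
= (0.559×2.24/0.129)^(0.5) = (9.707)^(0.5) = 3.12 mol·L⁻¹.

3.12 mol·L⁻¹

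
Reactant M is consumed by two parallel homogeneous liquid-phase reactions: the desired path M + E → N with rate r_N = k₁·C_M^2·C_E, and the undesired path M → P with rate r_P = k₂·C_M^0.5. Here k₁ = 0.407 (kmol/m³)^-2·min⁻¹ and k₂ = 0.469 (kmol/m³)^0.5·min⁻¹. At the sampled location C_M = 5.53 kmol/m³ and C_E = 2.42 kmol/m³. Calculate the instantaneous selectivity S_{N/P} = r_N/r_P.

27.3

S_{N/P} = r_N/r_P = (k₁·C_M^2·C_E)/(k₂·C_M^0.5) = (k₁/k₂)·C_M^1.5·C_E.
= (0.407×5.530^2×2.420) / (0.469×5.530^0.5) = 30.12/1.103 = 27.3.
Since the desired path is higher order in M, keeping C_M high (PFR or concentrated feed) favours N.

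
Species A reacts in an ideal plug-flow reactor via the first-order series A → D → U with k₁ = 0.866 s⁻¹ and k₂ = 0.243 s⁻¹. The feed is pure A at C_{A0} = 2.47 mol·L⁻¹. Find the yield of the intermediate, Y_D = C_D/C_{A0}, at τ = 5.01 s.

0.393

For first-order series with pure A initially, C_D(τ) = k₁C_{A0}/(k₂−k₁)·(e^(−k₁τ) − e^(−k₂τ)).
e^(−k₁τ) = e^(−0.866×5.01) = e^(−4.339) = 0.01305; e^(−k₂τ) = e^(−1.217) = 0.2960.
C_D = 0.866×2.47/(0.243−0.866) × (0.01305−0.2960) = (-3.433)×(-0.2829) = 0.9714 mol·L⁻¹.
Y_D = C_D/C_{A0} = 0.9714/2.47 = 0.393.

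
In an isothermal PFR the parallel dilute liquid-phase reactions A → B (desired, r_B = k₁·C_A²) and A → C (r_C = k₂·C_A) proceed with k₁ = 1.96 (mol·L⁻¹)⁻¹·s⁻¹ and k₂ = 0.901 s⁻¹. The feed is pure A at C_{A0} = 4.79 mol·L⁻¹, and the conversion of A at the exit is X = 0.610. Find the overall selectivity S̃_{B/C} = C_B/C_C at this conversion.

6.82

C_A = C_{A0}(1−X) = 1.868 mol·L⁻¹.
Along a PFR/batch, dC_C/dC_A = −r_C/(r_B+r_C) = −k₂/(k₂+k₁·C_A).
Integrating from C_{A0} to C_A: C_C = (0.901/1.96)·ln[(0.901+1.96·4.79)/(0.901+1.96·1.87)] = 0.4597·ln(10.29/4.562) = 0.3738 mol·L⁻¹.
Then C_B = (C_{A0}−C_A) − C_C = 2.922 − 0.3738 = 2.548 mol·L⁻¹.
S̃_{B/C} = C_B/C_C = 2.548/0.3738 = 6.82.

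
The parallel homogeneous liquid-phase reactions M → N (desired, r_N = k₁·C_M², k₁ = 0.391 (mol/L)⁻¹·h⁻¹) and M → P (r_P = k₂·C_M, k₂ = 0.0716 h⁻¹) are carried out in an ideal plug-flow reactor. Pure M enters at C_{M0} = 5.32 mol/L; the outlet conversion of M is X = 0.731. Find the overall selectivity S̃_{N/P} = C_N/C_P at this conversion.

C_M = C_{M0}(1−X) = 1.431 mol/L.
Along a PFR/batch, dC_P/dC_M = −r_P/(r_N+r_P) = −k₂/(k₂+k₁·C_M).
Integrating from C_{M0} to C_M: C_P = (0.0716/0.391)·ln[(0.0716+0.391·5.32)/(0.0716+0.391·1.43)] = 0.1831·ln(2.152/0.6312) = 0.2246 mol/L.
Then C_N = (C_{M0}−C_M) − C_P = 3.889 − 0.2246 = 3.664 mol/L.
S̃_{N/P} = C_N/C_P = 3.664/0.2246 = 16.3.

16.3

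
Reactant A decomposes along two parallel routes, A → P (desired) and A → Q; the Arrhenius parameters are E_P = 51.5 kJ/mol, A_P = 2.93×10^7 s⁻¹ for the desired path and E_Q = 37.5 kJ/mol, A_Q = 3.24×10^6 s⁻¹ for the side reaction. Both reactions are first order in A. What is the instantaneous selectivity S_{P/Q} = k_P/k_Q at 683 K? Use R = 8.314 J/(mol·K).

0.768

Since both paths have the same order in A, the concentration cancels and S_{P/Q} = k_P/k_Q = (A_P/A_Q)·exp[(E_Q−E_P)/(RT)].
(E_Q−E_P)/(RT) = (37.5−51.5)×10³/(8.314×683) = -14000/5678 = -2.465.
k_P/k_Q = (2.93×10^7/3.24×10^6)·exp(-2.465) = 9.043 × 0.08497 = 0.768.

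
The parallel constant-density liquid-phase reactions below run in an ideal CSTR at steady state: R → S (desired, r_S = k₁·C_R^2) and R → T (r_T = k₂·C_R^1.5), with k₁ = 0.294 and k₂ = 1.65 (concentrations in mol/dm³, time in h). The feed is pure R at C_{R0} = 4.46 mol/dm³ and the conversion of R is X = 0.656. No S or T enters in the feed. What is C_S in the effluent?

0.529 mol/dm³

Exit C_R = C_{R0}(1−X) = 4.46×0.344 = 1.534 mol/dm³.
A CSTR operates uniformly at the exit composition, giving r_S = 0.6920 and r_T = 3.136 (each k·C_R^n at C_R = 1.534).
Fraction of consumed R going to S: r_S/(r_S+r_T) = 0.1808.
C_S = 0.1808·C_{R0}·X = 0.1808×4.46×0.656 = 0.529 mol/dm³.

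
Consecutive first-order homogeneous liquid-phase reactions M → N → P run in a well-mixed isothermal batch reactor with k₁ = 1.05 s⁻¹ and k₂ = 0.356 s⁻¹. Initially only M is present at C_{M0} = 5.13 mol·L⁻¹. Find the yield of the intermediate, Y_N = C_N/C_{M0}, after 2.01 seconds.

0.556

Solving the coupled first-order balances gives C_N(t) = [k₁/(k₂−k₁)]·C_{M0}·(e^(−k₁t) − e^(−k₂t)).
e^(−k₁t) = e^(−1.05×2.01) = e^(−2.111) = 0.1212; e^(−k₂t) = e^(−0.7156) = 0.4889.
C_N = 1.05×5.13/(0.356−1.05) × (0.1212−0.4889) = (-7.762)×(-0.3677) = 2.854 mol·L⁻¹.
Y_N = C_N/C_{M0} = 2.854/5.13 = 0.556.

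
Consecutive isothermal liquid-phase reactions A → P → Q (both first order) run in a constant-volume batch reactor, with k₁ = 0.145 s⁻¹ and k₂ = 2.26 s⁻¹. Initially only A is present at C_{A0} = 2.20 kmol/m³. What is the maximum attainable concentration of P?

0.117 kmol/m³

Evaluating C_P at t_opt = ln(k₂/k₁)/(k₂−k₁) gives C_{P,max}/C_{A0} = (k₁/k₂)^[k₂/(k₂−k₁)].
= (0.145/2.26)^(2.26/(2.26−0.145)) = (0.06416)^(1.069) = 0.05315.
C_{P,max} = 0.05315×2.20 = 0.117 kmol/m³.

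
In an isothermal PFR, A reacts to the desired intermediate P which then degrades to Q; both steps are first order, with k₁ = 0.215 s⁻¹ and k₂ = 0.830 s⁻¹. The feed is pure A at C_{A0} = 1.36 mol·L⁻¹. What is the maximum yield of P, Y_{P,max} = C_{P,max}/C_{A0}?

0.162

Evaluating C_P at τ_opt = ln(k₂/k₁)/(k₂−k₁) gives C_{P,max}/C_{A0} = (k₁/k₂)^[k₂/(k₂−k₁)].
= (0.215/0.830)^(0.830/(0.830−0.215)) = (0.2590)^(1.350) = 0.1615.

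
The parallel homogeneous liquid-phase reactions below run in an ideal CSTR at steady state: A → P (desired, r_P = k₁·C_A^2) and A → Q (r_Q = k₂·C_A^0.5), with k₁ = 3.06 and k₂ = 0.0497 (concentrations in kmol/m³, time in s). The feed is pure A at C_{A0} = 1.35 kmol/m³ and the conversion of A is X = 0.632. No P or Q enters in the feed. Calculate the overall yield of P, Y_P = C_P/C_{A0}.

0.604

Exit C_A = C_{A0}(1−X) = 1.35×0.368 = 0.4968 kmol/m³.
A CSTR operates uniformly at the exit composition, giving r_P = 0.7552 and r_Q = 0.03503 (each k·C_A^n at C_A = 0.4968).
Fraction of consumed A going to P: r_P/(r_P+r_Q) = 0.9557.
C_P = 0.9557·C_{A0}·X = 0.9557×1.35×0.632 = 0.815 kmol/m³; Y_P = C_P/C_{A0} = 0.604.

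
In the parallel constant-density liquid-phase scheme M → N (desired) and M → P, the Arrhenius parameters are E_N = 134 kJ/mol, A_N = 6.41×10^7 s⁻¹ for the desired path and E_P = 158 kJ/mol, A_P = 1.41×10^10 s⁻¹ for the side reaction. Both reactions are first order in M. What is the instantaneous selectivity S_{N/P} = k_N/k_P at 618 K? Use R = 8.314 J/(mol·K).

k_N/k_P = (A_N/A_P)·exp[−(E_N−E_P)/(RT)] = (A_N/A_P)·exp[(E_P−E_N)/(RT)].
(E_P−E_N)/(RT) = (158−134)×10³/(8.314×618) = 24000/5138 = 4.671.
k_N/k_P = (6.41×10^7/1.41×10^10)·exp(4.671) = 0.004546 × 106.8 = 0.486.

0.486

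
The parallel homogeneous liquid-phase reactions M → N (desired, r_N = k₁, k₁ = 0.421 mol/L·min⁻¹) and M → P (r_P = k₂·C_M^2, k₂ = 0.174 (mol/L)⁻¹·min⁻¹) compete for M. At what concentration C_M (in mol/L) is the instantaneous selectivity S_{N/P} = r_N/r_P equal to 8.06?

S_{N/P} = (k₁/k₂)·C_M^-2 ⇒ C_M = (S·k₂/k₁)^(-0.5).
= (8.06×0.174/0.421)^(-0.5) = (3.331)^(-0.5) = 0.548 mol/L.

0.548 mol/L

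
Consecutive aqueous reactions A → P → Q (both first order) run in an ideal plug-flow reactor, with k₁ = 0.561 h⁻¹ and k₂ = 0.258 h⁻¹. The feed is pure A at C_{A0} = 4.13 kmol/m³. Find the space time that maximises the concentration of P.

The intermediate peaks when r₁ = r₂, i.e. k₁e^(−k₁τ) = k₂e^(−k₂τ), giving τ_opt = ln(k₂/k₁)/(k₂−k₁).
= ln(0.258/0.561)/(0.258−0.561) = ln(0.4599)/-0.3030 = -0.7768/-0.3030 = 2.56 h.

2.56 h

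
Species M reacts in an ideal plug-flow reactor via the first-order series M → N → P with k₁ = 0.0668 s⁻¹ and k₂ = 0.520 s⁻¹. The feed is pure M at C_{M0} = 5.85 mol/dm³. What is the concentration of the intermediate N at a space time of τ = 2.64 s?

The intermediate concentration in a first-order A→B→C sequence is C_N = k₁C_{M0}(e^(−k₁τ) − e^(−k₂τ))/(k₂−k₁).
e^(−k₁τ) = e^(−0.0668×2.64) = e^(−0.1764) = 0.8383; e^(−k₂τ) = e^(−1.373) = 0.2534.
C_N = 0.0668×5.85/(0.520−0.0668) × (0.8383−0.2534) = 0.8623×0.5849 = 0.5044 mol/dm³.

0.504 mol/dm³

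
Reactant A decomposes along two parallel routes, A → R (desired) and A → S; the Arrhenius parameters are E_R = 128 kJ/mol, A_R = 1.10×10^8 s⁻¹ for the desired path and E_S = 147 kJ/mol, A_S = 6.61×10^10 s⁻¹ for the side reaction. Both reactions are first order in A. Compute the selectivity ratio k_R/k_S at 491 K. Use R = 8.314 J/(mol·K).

0.175

k_R/k_S = (A_R/A_S)·exp[−(E_R−E_S)/(RT)] = (A_R/A_S)·exp[(E_S−E_R)/(RT)].
(E_S−E_R)/(RT) = (147−128)×10³/(8.314×491) = 19000/4082 = 4.654.
k_R/k_S = (1.10×10^8/6.61×10^10)·exp(4.654) = 0.001664 × 105.0 = 0.175.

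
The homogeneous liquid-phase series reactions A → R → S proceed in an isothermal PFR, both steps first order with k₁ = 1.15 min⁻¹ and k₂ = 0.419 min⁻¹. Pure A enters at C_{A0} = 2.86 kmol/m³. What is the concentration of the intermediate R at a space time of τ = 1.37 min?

The intermediate concentration in a first-order A→B→C sequence is C_R = k₁C_{A0}(e^(−k₁τ) − e^(−k₂τ))/(k₂−k₁).
e^(−k₁τ) = e^(−1.15×1.37) = e^(−1.575) = 0.2069; e^(−k₂τ) = e^(−0.5740) = 0.5633.
C_R = 1.15×2.86/(0.419−1.15) × (0.2069−0.5633) = (-4.499)×(-0.3563) = 1.603 kmol/m³.

1.60 kmol/m³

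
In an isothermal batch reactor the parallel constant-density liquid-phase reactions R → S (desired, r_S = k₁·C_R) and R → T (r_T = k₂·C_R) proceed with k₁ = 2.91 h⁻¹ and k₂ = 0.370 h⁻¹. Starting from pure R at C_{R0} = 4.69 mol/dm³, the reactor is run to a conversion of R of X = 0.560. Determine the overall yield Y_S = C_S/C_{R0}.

0.497

C_R = C_{R0}(1−X) = 2.064 mol/dm³.
Both paths are first order in R, so the instantaneous fraction to S is constant: dC_S/d(−C_R) = k₁/(k₁+k₂) = 0.8872.
C_S = 0.8872·(C_{R0}−C_R) = 0.8872×2.626 = 2.33 mol/dm³.
Y_S = C_S/C_{R0} = 2.330/4.69 = 0.497.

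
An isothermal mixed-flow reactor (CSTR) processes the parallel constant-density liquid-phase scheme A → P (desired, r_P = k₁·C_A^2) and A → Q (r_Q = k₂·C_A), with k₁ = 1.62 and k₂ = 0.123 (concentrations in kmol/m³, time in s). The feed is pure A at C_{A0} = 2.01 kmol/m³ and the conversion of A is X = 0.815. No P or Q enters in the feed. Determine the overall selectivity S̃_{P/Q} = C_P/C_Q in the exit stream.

4.90

Exit C_A = C_{A0}(1−X) = 2.01×0.185 = 0.3719 kmol/m³.
Rates in a CSTR are evaluated at the outlet concentration: r_P = 1.62×0.3719^2 = 0.2240, r_Q = 0.123×0.3719 = 0.04574.
Overall selectivity = C_P/C_Q = r_Pτ/(r_Qτ) = r_P/r_Q = 4.90.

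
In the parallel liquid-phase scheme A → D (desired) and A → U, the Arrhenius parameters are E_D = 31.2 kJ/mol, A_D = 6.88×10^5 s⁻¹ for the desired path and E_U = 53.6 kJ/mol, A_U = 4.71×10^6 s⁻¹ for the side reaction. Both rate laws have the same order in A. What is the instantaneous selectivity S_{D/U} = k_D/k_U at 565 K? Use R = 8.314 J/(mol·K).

With equal orders, S_{D/U} = k_D/k_U = (A_D/A_U)·exp[(E_U−E_D)/(RT)].
(E_U−E_D)/(RT) = (53.6−31.2)×10³/(8.314×565) = 22400/4697 = 4.769.
k_D/k_U = (6.88×10^5/4.71×10^6)·exp(4.769) = 0.1461 × 117.8 = 17.2.

17.2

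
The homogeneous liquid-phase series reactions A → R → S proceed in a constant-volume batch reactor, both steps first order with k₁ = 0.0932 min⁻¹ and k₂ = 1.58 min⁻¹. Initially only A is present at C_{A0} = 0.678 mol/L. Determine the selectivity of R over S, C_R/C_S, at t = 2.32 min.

0.336

Solving the coupled first-order balances gives C_R(t) = [k₁/(k₂−k₁)]·C_{A0}·(e^(−k₁t) − e^(−k₂t)).
e^(−k₁t) = e^(−0.0932×2.32) = e^(−0.2162) = 0.8056; e^(−k₂t) = e^(−3.666) = 0.02559.
C_R = 0.0932×0.678/(1.58−0.0932) × (0.8056−0.02559) = 0.04250×0.7800 = 0.03315 mol/L.
C_A = C_{A0}e^(−k₁t) = 0.5462 mol/L, so C_S = C_{A0}−C_A−C_R = 0.09868 mol/L; C_R/C_S = 0.336.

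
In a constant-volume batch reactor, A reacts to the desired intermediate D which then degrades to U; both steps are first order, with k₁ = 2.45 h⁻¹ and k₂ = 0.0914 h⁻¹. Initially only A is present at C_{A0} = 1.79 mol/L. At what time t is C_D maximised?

The intermediate peaks when r₁ = r₂, i.e. k₁e^(−k₁t) = k₂e^(−k₂t), giving t_opt = ln(k₂/k₁)/(k₂−k₁).
= ln(0.0914/2.45)/(0.0914−2.45) = ln(0.03731)/-2.359 = -3.289/-2.359 = 1.39 h.

1.39 h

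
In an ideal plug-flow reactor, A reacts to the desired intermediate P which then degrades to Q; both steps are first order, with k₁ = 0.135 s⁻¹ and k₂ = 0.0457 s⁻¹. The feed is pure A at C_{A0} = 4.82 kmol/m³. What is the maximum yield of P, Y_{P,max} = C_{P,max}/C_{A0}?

Evaluating C_P at τ_opt = ln(k₂/k₁)/(k₂−k₁) gives C_{P,max}/C_{A0} = (k₁/k₂)^[k₂/(k₂−k₁)].
= (0.135/0.0457)^(0.0457/(0.0457−0.135)) = (2.954)^(-0.5118) = 0.5745.

0.574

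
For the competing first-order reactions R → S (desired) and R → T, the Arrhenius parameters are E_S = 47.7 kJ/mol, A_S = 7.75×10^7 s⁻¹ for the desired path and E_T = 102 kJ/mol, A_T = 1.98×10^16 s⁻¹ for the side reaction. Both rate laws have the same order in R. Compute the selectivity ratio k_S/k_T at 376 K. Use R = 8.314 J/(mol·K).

0.137

Since both paths have the same order in R, the concentration cancels and S_{S/T} = k_S/k_T = (A_S/A_T)·exp[(E_T−E_S)/(RT)].
(E_T−E_S)/(RT) = (102−47.7)×10³/(8.314×376) = 54300/3126 = 17.37.
k_S/k_T = (7.75×10^7/1.98×10^16)·exp(17.37) = 3.914×10^-9 × 3.497×10^7 = 0.137.
Since E_S < E_T, lowering the temperature improves selectivity toward S.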